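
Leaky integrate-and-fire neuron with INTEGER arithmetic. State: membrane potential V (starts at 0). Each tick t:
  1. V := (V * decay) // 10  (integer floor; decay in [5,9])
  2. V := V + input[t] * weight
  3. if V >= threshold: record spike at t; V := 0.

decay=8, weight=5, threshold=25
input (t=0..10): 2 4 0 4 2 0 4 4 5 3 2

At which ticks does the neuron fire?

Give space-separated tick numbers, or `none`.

Answer: 1 4 7 8

Derivation:
t=0: input=2 -> V=10
t=1: input=4 -> V=0 FIRE
t=2: input=0 -> V=0
t=3: input=4 -> V=20
t=4: input=2 -> V=0 FIRE
t=5: input=0 -> V=0
t=6: input=4 -> V=20
t=7: input=4 -> V=0 FIRE
t=8: input=5 -> V=0 FIRE
t=9: input=3 -> V=15
t=10: input=2 -> V=22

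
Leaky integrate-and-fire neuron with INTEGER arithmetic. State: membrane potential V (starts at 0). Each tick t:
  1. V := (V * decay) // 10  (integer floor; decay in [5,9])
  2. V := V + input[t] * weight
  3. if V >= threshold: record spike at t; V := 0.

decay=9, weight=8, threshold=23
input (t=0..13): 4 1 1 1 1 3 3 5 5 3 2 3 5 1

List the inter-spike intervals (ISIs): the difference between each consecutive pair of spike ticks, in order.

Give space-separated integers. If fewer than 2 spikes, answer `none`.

t=0: input=4 -> V=0 FIRE
t=1: input=1 -> V=8
t=2: input=1 -> V=15
t=3: input=1 -> V=21
t=4: input=1 -> V=0 FIRE
t=5: input=3 -> V=0 FIRE
t=6: input=3 -> V=0 FIRE
t=7: input=5 -> V=0 FIRE
t=8: input=5 -> V=0 FIRE
t=9: input=3 -> V=0 FIRE
t=10: input=2 -> V=16
t=11: input=3 -> V=0 FIRE
t=12: input=5 -> V=0 FIRE
t=13: input=1 -> V=8

Answer: 4 1 1 1 1 1 2 1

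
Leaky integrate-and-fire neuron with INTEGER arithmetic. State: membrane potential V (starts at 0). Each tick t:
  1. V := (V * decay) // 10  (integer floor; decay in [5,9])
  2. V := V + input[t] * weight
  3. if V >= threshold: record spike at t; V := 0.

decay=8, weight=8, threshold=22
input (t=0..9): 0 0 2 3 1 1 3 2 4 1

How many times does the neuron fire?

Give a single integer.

Answer: 3

Derivation:
t=0: input=0 -> V=0
t=1: input=0 -> V=0
t=2: input=2 -> V=16
t=3: input=3 -> V=0 FIRE
t=4: input=1 -> V=8
t=5: input=1 -> V=14
t=6: input=3 -> V=0 FIRE
t=7: input=2 -> V=16
t=8: input=4 -> V=0 FIRE
t=9: input=1 -> V=8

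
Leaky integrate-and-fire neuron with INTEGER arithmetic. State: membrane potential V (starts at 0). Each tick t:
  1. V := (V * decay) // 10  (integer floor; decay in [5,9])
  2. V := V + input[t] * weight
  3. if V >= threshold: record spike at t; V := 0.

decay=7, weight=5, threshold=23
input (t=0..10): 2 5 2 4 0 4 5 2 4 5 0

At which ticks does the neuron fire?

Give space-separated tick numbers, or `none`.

Answer: 1 3 6 8 9

Derivation:
t=0: input=2 -> V=10
t=1: input=5 -> V=0 FIRE
t=2: input=2 -> V=10
t=3: input=4 -> V=0 FIRE
t=4: input=0 -> V=0
t=5: input=4 -> V=20
t=6: input=5 -> V=0 FIRE
t=7: input=2 -> V=10
t=8: input=4 -> V=0 FIRE
t=9: input=5 -> V=0 FIRE
t=10: input=0 -> V=0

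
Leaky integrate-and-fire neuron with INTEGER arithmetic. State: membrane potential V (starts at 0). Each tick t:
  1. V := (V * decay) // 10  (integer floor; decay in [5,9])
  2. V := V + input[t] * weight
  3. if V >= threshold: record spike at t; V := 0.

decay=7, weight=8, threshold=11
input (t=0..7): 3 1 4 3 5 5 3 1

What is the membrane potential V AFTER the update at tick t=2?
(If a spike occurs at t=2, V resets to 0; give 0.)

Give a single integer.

Answer: 0

Derivation:
t=0: input=3 -> V=0 FIRE
t=1: input=1 -> V=8
t=2: input=4 -> V=0 FIRE
t=3: input=3 -> V=0 FIRE
t=4: input=5 -> V=0 FIRE
t=5: input=5 -> V=0 FIRE
t=6: input=3 -> V=0 FIRE
t=7: input=1 -> V=8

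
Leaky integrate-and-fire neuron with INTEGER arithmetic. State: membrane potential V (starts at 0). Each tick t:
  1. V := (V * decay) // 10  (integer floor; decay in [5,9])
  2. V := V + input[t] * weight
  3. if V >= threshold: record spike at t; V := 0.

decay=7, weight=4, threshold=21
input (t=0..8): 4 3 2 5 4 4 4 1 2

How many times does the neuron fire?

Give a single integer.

t=0: input=4 -> V=16
t=1: input=3 -> V=0 FIRE
t=2: input=2 -> V=8
t=3: input=5 -> V=0 FIRE
t=4: input=4 -> V=16
t=5: input=4 -> V=0 FIRE
t=6: input=4 -> V=16
t=7: input=1 -> V=15
t=8: input=2 -> V=18

Answer: 3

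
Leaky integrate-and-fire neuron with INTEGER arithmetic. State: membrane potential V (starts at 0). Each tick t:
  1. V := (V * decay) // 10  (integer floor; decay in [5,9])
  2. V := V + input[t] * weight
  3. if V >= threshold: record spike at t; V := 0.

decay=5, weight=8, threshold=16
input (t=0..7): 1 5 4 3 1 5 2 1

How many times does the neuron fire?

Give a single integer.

Answer: 5

Derivation:
t=0: input=1 -> V=8
t=1: input=5 -> V=0 FIRE
t=2: input=4 -> V=0 FIRE
t=3: input=3 -> V=0 FIRE
t=4: input=1 -> V=8
t=5: input=5 -> V=0 FIRE
t=6: input=2 -> V=0 FIRE
t=7: input=1 -> V=8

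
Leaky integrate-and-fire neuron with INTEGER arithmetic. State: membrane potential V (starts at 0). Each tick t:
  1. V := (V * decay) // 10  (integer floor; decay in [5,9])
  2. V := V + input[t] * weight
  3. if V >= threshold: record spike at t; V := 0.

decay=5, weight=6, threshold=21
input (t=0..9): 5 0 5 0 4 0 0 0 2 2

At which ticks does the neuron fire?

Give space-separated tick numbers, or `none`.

Answer: 0 2 4

Derivation:
t=0: input=5 -> V=0 FIRE
t=1: input=0 -> V=0
t=2: input=5 -> V=0 FIRE
t=3: input=0 -> V=0
t=4: input=4 -> V=0 FIRE
t=5: input=0 -> V=0
t=6: input=0 -> V=0
t=7: input=0 -> V=0
t=8: input=2 -> V=12
t=9: input=2 -> V=18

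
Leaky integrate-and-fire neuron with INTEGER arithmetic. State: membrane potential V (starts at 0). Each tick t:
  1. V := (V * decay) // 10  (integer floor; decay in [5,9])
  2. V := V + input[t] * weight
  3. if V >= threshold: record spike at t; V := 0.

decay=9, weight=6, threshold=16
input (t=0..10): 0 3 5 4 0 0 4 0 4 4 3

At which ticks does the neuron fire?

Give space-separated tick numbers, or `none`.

Answer: 1 2 3 6 8 9 10

Derivation:
t=0: input=0 -> V=0
t=1: input=3 -> V=0 FIRE
t=2: input=5 -> V=0 FIRE
t=3: input=4 -> V=0 FIRE
t=4: input=0 -> V=0
t=5: input=0 -> V=0
t=6: input=4 -> V=0 FIRE
t=7: input=0 -> V=0
t=8: input=4 -> V=0 FIRE
t=9: input=4 -> V=0 FIRE
t=10: input=3 -> V=0 FIRE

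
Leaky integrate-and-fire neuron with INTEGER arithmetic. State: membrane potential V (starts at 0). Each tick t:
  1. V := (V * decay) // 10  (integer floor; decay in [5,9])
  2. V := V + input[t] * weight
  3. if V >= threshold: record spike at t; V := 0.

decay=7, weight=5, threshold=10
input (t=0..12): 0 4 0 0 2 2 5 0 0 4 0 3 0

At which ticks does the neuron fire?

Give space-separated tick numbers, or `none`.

t=0: input=0 -> V=0
t=1: input=4 -> V=0 FIRE
t=2: input=0 -> V=0
t=3: input=0 -> V=0
t=4: input=2 -> V=0 FIRE
t=5: input=2 -> V=0 FIRE
t=6: input=5 -> V=0 FIRE
t=7: input=0 -> V=0
t=8: input=0 -> V=0
t=9: input=4 -> V=0 FIRE
t=10: input=0 -> V=0
t=11: input=3 -> V=0 FIRE
t=12: input=0 -> V=0

Answer: 1 4 5 6 9 11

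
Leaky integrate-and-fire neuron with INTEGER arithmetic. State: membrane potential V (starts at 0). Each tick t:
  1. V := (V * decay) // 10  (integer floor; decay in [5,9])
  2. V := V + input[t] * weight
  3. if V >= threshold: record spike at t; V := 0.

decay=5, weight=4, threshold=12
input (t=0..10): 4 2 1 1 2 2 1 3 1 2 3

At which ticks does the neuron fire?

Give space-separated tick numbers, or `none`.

Answer: 0 4 7 10

Derivation:
t=0: input=4 -> V=0 FIRE
t=1: input=2 -> V=8
t=2: input=1 -> V=8
t=3: input=1 -> V=8
t=4: input=2 -> V=0 FIRE
t=5: input=2 -> V=8
t=6: input=1 -> V=8
t=7: input=3 -> V=0 FIRE
t=8: input=1 -> V=4
t=9: input=2 -> V=10
t=10: input=3 -> V=0 FIRE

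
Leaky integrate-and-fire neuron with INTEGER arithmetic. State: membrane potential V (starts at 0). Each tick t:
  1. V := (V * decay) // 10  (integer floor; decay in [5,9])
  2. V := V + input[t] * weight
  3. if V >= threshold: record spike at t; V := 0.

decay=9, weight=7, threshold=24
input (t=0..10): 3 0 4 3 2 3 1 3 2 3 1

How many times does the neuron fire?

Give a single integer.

Answer: 5

Derivation:
t=0: input=3 -> V=21
t=1: input=0 -> V=18
t=2: input=4 -> V=0 FIRE
t=3: input=3 -> V=21
t=4: input=2 -> V=0 FIRE
t=5: input=3 -> V=21
t=6: input=1 -> V=0 FIRE
t=7: input=3 -> V=21
t=8: input=2 -> V=0 FIRE
t=9: input=3 -> V=21
t=10: input=1 -> V=0 FIRE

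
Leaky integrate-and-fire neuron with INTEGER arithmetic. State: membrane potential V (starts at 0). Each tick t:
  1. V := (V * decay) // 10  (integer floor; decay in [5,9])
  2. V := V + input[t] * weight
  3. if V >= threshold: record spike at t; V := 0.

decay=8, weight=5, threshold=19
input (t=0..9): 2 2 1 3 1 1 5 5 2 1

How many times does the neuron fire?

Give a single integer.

Answer: 3

Derivation:
t=0: input=2 -> V=10
t=1: input=2 -> V=18
t=2: input=1 -> V=0 FIRE
t=3: input=3 -> V=15
t=4: input=1 -> V=17
t=5: input=1 -> V=18
t=6: input=5 -> V=0 FIRE
t=7: input=5 -> V=0 FIRE
t=8: input=2 -> V=10
t=9: input=1 -> V=13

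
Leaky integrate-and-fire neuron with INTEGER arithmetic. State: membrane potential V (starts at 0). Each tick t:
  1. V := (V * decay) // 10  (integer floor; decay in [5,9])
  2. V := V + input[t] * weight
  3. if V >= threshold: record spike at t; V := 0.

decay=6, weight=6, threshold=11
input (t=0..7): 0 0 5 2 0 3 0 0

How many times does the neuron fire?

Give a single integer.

Answer: 3

Derivation:
t=0: input=0 -> V=0
t=1: input=0 -> V=0
t=2: input=5 -> V=0 FIRE
t=3: input=2 -> V=0 FIRE
t=4: input=0 -> V=0
t=5: input=3 -> V=0 FIRE
t=6: input=0 -> V=0
t=7: input=0 -> V=0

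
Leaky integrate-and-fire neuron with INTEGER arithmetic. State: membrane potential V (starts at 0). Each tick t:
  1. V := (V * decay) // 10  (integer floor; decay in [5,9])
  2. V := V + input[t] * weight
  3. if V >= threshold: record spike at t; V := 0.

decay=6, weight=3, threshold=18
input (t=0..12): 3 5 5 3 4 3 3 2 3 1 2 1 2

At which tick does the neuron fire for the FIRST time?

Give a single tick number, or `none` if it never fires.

t=0: input=3 -> V=9
t=1: input=5 -> V=0 FIRE
t=2: input=5 -> V=15
t=3: input=3 -> V=0 FIRE
t=4: input=4 -> V=12
t=5: input=3 -> V=16
t=6: input=3 -> V=0 FIRE
t=7: input=2 -> V=6
t=8: input=3 -> V=12
t=9: input=1 -> V=10
t=10: input=2 -> V=12
t=11: input=1 -> V=10
t=12: input=2 -> V=12

Answer: 1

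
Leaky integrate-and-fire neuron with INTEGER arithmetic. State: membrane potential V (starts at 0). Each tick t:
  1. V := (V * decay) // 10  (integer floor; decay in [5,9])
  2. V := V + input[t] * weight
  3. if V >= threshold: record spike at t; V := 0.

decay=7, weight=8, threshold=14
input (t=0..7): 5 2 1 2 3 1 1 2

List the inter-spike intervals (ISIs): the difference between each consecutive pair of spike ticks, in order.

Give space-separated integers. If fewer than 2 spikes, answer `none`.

t=0: input=5 -> V=0 FIRE
t=1: input=2 -> V=0 FIRE
t=2: input=1 -> V=8
t=3: input=2 -> V=0 FIRE
t=4: input=3 -> V=0 FIRE
t=5: input=1 -> V=8
t=6: input=1 -> V=13
t=7: input=2 -> V=0 FIRE

Answer: 1 2 1 3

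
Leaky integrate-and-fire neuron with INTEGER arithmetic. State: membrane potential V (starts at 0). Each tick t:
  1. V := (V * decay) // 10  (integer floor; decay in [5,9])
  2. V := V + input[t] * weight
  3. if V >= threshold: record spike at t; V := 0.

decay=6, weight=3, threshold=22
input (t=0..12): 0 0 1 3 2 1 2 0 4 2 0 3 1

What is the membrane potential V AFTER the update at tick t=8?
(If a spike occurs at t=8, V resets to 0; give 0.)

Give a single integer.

t=0: input=0 -> V=0
t=1: input=0 -> V=0
t=2: input=1 -> V=3
t=3: input=3 -> V=10
t=4: input=2 -> V=12
t=5: input=1 -> V=10
t=6: input=2 -> V=12
t=7: input=0 -> V=7
t=8: input=4 -> V=16
t=9: input=2 -> V=15
t=10: input=0 -> V=9
t=11: input=3 -> V=14
t=12: input=1 -> V=11

Answer: 16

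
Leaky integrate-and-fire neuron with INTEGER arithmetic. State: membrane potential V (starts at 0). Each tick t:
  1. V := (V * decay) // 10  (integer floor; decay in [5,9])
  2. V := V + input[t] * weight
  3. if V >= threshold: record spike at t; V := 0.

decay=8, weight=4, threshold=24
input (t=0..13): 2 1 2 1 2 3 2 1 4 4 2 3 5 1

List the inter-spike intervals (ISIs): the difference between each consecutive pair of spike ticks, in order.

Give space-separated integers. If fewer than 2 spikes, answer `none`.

t=0: input=2 -> V=8
t=1: input=1 -> V=10
t=2: input=2 -> V=16
t=3: input=1 -> V=16
t=4: input=2 -> V=20
t=5: input=3 -> V=0 FIRE
t=6: input=2 -> V=8
t=7: input=1 -> V=10
t=8: input=4 -> V=0 FIRE
t=9: input=4 -> V=16
t=10: input=2 -> V=20
t=11: input=3 -> V=0 FIRE
t=12: input=5 -> V=20
t=13: input=1 -> V=20

Answer: 3 3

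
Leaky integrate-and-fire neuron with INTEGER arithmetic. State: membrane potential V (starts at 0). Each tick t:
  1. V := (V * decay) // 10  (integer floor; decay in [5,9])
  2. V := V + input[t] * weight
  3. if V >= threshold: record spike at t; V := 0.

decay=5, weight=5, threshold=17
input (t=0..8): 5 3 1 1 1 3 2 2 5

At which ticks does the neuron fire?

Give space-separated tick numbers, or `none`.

t=0: input=5 -> V=0 FIRE
t=1: input=3 -> V=15
t=2: input=1 -> V=12
t=3: input=1 -> V=11
t=4: input=1 -> V=10
t=5: input=3 -> V=0 FIRE
t=6: input=2 -> V=10
t=7: input=2 -> V=15
t=8: input=5 -> V=0 FIRE

Answer: 0 5 8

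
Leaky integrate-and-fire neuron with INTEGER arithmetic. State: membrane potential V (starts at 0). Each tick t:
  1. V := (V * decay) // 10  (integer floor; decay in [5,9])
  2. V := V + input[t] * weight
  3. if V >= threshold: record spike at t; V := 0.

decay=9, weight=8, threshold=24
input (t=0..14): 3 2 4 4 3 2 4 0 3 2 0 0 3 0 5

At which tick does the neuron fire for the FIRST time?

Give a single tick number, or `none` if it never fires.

Answer: 0

Derivation:
t=0: input=3 -> V=0 FIRE
t=1: input=2 -> V=16
t=2: input=4 -> V=0 FIRE
t=3: input=4 -> V=0 FIRE
t=4: input=3 -> V=0 FIRE
t=5: input=2 -> V=16
t=6: input=4 -> V=0 FIRE
t=7: input=0 -> V=0
t=8: input=3 -> V=0 FIRE
t=9: input=2 -> V=16
t=10: input=0 -> V=14
t=11: input=0 -> V=12
t=12: input=3 -> V=0 FIRE
t=13: input=0 -> V=0
t=14: input=5 -> V=0 FIRE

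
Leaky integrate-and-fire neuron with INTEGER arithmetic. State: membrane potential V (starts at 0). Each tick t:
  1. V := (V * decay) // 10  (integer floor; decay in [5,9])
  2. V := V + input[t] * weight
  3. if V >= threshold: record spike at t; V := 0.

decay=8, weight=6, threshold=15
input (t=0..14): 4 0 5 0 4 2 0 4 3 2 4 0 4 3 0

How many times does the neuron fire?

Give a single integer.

Answer: 8

Derivation:
t=0: input=4 -> V=0 FIRE
t=1: input=0 -> V=0
t=2: input=5 -> V=0 FIRE
t=3: input=0 -> V=0
t=4: input=4 -> V=0 FIRE
t=5: input=2 -> V=12
t=6: input=0 -> V=9
t=7: input=4 -> V=0 FIRE
t=8: input=3 -> V=0 FIRE
t=9: input=2 -> V=12
t=10: input=4 -> V=0 FIRE
t=11: input=0 -> V=0
t=12: input=4 -> V=0 FIRE
t=13: input=3 -> V=0 FIRE
t=14: input=0 -> V=0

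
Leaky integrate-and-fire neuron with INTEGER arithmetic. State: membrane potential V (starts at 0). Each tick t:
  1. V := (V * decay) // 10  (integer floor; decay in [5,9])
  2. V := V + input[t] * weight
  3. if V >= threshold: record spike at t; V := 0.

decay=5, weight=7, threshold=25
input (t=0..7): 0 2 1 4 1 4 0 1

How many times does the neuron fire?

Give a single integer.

Answer: 2

Derivation:
t=0: input=0 -> V=0
t=1: input=2 -> V=14
t=2: input=1 -> V=14
t=3: input=4 -> V=0 FIRE
t=4: input=1 -> V=7
t=5: input=4 -> V=0 FIRE
t=6: input=0 -> V=0
t=7: input=1 -> V=7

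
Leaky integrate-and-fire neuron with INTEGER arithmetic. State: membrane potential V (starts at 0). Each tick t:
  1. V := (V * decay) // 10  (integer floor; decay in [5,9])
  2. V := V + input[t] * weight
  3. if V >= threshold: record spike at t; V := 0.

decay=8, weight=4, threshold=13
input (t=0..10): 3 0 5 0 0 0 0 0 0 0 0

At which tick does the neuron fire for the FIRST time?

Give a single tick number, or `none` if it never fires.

Answer: 2

Derivation:
t=0: input=3 -> V=12
t=1: input=0 -> V=9
t=2: input=5 -> V=0 FIRE
t=3: input=0 -> V=0
t=4: input=0 -> V=0
t=5: input=0 -> V=0
t=6: input=0 -> V=0
t=7: input=0 -> V=0
t=8: input=0 -> V=0
t=9: input=0 -> V=0
t=10: input=0 -> V=0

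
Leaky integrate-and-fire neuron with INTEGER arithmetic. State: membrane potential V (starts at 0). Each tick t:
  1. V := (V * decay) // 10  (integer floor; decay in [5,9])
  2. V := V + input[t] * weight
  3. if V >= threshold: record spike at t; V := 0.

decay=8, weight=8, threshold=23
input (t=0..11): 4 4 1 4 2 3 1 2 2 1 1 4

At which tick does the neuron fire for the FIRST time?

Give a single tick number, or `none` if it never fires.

t=0: input=4 -> V=0 FIRE
t=1: input=4 -> V=0 FIRE
t=2: input=1 -> V=8
t=3: input=4 -> V=0 FIRE
t=4: input=2 -> V=16
t=5: input=3 -> V=0 FIRE
t=6: input=1 -> V=8
t=7: input=2 -> V=22
t=8: input=2 -> V=0 FIRE
t=9: input=1 -> V=8
t=10: input=1 -> V=14
t=11: input=4 -> V=0 FIRE

Answer: 0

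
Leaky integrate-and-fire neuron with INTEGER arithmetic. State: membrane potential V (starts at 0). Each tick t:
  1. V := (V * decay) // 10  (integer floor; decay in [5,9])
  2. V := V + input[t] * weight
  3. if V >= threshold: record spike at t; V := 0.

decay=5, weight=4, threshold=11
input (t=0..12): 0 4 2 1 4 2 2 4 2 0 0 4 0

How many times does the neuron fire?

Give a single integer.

t=0: input=0 -> V=0
t=1: input=4 -> V=0 FIRE
t=2: input=2 -> V=8
t=3: input=1 -> V=8
t=4: input=4 -> V=0 FIRE
t=5: input=2 -> V=8
t=6: input=2 -> V=0 FIRE
t=7: input=4 -> V=0 FIRE
t=8: input=2 -> V=8
t=9: input=0 -> V=4
t=10: input=0 -> V=2
t=11: input=4 -> V=0 FIRE
t=12: input=0 -> V=0

Answer: 5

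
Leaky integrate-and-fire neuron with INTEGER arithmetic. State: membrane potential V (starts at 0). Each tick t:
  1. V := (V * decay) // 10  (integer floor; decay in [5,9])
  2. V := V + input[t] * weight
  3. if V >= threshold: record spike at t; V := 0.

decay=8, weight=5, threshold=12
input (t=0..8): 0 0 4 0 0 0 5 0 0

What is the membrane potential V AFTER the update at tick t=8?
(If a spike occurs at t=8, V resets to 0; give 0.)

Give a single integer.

t=0: input=0 -> V=0
t=1: input=0 -> V=0
t=2: input=4 -> V=0 FIRE
t=3: input=0 -> V=0
t=4: input=0 -> V=0
t=5: input=0 -> V=0
t=6: input=5 -> V=0 FIRE
t=7: input=0 -> V=0
t=8: input=0 -> V=0

Answer: 0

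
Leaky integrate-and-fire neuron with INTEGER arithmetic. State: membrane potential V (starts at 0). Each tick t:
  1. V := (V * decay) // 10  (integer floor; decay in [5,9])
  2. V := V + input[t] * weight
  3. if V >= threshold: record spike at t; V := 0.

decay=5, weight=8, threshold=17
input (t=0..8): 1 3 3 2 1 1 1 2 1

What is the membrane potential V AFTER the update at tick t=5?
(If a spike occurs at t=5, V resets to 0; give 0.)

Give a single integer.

Answer: 16

Derivation:
t=0: input=1 -> V=8
t=1: input=3 -> V=0 FIRE
t=2: input=3 -> V=0 FIRE
t=3: input=2 -> V=16
t=4: input=1 -> V=16
t=5: input=1 -> V=16
t=6: input=1 -> V=16
t=7: input=2 -> V=0 FIRE
t=8: input=1 -> V=8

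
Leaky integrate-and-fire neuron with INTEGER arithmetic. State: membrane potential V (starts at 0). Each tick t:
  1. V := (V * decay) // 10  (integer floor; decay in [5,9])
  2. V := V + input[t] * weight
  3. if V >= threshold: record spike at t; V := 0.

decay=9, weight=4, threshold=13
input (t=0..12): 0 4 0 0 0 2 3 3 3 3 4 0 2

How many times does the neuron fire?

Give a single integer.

Answer: 4

Derivation:
t=0: input=0 -> V=0
t=1: input=4 -> V=0 FIRE
t=2: input=0 -> V=0
t=3: input=0 -> V=0
t=4: input=0 -> V=0
t=5: input=2 -> V=8
t=6: input=3 -> V=0 FIRE
t=7: input=3 -> V=12
t=8: input=3 -> V=0 FIRE
t=9: input=3 -> V=12
t=10: input=4 -> V=0 FIRE
t=11: input=0 -> V=0
t=12: input=2 -> V=8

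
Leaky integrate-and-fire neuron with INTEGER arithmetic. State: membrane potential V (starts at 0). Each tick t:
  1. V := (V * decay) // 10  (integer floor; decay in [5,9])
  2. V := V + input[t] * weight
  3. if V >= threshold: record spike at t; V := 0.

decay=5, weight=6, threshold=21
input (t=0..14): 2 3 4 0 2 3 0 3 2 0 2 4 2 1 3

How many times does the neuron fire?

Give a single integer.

Answer: 6

Derivation:
t=0: input=2 -> V=12
t=1: input=3 -> V=0 FIRE
t=2: input=4 -> V=0 FIRE
t=3: input=0 -> V=0
t=4: input=2 -> V=12
t=5: input=3 -> V=0 FIRE
t=6: input=0 -> V=0
t=7: input=3 -> V=18
t=8: input=2 -> V=0 FIRE
t=9: input=0 -> V=0
t=10: input=2 -> V=12
t=11: input=4 -> V=0 FIRE
t=12: input=2 -> V=12
t=13: input=1 -> V=12
t=14: input=3 -> V=0 FIRE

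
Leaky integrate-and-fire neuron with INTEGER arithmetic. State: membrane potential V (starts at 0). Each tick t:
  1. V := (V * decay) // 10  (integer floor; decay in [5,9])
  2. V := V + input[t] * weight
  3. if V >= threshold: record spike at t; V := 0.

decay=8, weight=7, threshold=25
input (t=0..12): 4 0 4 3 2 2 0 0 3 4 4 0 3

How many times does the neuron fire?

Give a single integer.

Answer: 6

Derivation:
t=0: input=4 -> V=0 FIRE
t=1: input=0 -> V=0
t=2: input=4 -> V=0 FIRE
t=3: input=3 -> V=21
t=4: input=2 -> V=0 FIRE
t=5: input=2 -> V=14
t=6: input=0 -> V=11
t=7: input=0 -> V=8
t=8: input=3 -> V=0 FIRE
t=9: input=4 -> V=0 FIRE
t=10: input=4 -> V=0 FIRE
t=11: input=0 -> V=0
t=12: input=3 -> V=21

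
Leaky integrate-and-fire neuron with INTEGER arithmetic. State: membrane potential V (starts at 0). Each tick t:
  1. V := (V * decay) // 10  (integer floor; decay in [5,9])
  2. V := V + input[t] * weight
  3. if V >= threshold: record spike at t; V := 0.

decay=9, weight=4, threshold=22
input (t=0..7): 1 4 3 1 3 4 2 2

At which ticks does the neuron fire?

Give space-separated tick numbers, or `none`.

t=0: input=1 -> V=4
t=1: input=4 -> V=19
t=2: input=3 -> V=0 FIRE
t=3: input=1 -> V=4
t=4: input=3 -> V=15
t=5: input=4 -> V=0 FIRE
t=6: input=2 -> V=8
t=7: input=2 -> V=15

Answer: 2 5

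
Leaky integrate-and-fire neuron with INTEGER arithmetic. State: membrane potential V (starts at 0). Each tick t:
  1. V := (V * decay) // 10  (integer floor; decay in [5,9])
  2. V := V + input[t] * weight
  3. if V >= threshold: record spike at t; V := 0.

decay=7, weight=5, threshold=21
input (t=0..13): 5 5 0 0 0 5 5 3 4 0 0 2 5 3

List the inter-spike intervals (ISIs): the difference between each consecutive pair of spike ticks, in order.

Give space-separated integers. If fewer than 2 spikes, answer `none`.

Answer: 1 4 1 2 4

Derivation:
t=0: input=5 -> V=0 FIRE
t=1: input=5 -> V=0 FIRE
t=2: input=0 -> V=0
t=3: input=0 -> V=0
t=4: input=0 -> V=0
t=5: input=5 -> V=0 FIRE
t=6: input=5 -> V=0 FIRE
t=7: input=3 -> V=15
t=8: input=4 -> V=0 FIRE
t=9: input=0 -> V=0
t=10: input=0 -> V=0
t=11: input=2 -> V=10
t=12: input=5 -> V=0 FIRE
t=13: input=3 -> V=15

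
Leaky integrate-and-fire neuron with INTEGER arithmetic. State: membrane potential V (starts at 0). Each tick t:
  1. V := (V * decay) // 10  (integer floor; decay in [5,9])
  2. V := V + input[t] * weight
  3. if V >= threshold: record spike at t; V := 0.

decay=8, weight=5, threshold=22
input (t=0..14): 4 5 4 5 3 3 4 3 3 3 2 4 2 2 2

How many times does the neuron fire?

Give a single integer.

Answer: 7

Derivation:
t=0: input=4 -> V=20
t=1: input=5 -> V=0 FIRE
t=2: input=4 -> V=20
t=3: input=5 -> V=0 FIRE
t=4: input=3 -> V=15
t=5: input=3 -> V=0 FIRE
t=6: input=4 -> V=20
t=7: input=3 -> V=0 FIRE
t=8: input=3 -> V=15
t=9: input=3 -> V=0 FIRE
t=10: input=2 -> V=10
t=11: input=4 -> V=0 FIRE
t=12: input=2 -> V=10
t=13: input=2 -> V=18
t=14: input=2 -> V=0 FIRE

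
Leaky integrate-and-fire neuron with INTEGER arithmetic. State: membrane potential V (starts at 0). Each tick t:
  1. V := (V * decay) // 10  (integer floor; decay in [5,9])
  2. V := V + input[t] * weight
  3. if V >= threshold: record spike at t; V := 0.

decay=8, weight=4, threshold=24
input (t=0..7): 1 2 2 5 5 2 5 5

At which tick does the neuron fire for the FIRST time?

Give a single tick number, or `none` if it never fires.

Answer: 3

Derivation:
t=0: input=1 -> V=4
t=1: input=2 -> V=11
t=2: input=2 -> V=16
t=3: input=5 -> V=0 FIRE
t=4: input=5 -> V=20
t=5: input=2 -> V=0 FIRE
t=6: input=5 -> V=20
t=7: input=5 -> V=0 FIRE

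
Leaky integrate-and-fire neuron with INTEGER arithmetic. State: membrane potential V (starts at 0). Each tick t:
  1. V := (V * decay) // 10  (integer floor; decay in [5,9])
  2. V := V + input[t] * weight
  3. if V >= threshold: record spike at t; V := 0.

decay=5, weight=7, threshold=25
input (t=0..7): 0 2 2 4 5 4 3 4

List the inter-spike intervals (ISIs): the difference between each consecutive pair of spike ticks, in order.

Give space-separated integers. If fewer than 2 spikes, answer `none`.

Answer: 1 1 2

Derivation:
t=0: input=0 -> V=0
t=1: input=2 -> V=14
t=2: input=2 -> V=21
t=3: input=4 -> V=0 FIRE
t=4: input=5 -> V=0 FIRE
t=5: input=4 -> V=0 FIRE
t=6: input=3 -> V=21
t=7: input=4 -> V=0 FIRE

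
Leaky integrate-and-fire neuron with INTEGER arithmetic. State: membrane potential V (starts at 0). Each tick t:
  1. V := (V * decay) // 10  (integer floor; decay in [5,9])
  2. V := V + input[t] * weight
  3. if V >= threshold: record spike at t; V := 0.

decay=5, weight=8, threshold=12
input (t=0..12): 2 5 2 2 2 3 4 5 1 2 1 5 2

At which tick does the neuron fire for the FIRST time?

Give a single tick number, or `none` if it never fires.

t=0: input=2 -> V=0 FIRE
t=1: input=5 -> V=0 FIRE
t=2: input=2 -> V=0 FIRE
t=3: input=2 -> V=0 FIRE
t=4: input=2 -> V=0 FIRE
t=5: input=3 -> V=0 FIRE
t=6: input=4 -> V=0 FIRE
t=7: input=5 -> V=0 FIRE
t=8: input=1 -> V=8
t=9: input=2 -> V=0 FIRE
t=10: input=1 -> V=8
t=11: input=5 -> V=0 FIRE
t=12: input=2 -> V=0 FIRE

Answer: 0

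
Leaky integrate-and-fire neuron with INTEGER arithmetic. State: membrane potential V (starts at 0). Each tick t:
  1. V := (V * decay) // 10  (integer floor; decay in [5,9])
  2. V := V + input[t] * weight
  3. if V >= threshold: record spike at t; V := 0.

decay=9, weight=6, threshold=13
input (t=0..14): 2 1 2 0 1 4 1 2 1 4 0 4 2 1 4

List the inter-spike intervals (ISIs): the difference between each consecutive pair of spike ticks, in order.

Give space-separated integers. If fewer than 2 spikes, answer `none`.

t=0: input=2 -> V=12
t=1: input=1 -> V=0 FIRE
t=2: input=2 -> V=12
t=3: input=0 -> V=10
t=4: input=1 -> V=0 FIRE
t=5: input=4 -> V=0 FIRE
t=6: input=1 -> V=6
t=7: input=2 -> V=0 FIRE
t=8: input=1 -> V=6
t=9: input=4 -> V=0 FIRE
t=10: input=0 -> V=0
t=11: input=4 -> V=0 FIRE
t=12: input=2 -> V=12
t=13: input=1 -> V=0 FIRE
t=14: input=4 -> V=0 FIRE

Answer: 3 1 2 2 2 2 1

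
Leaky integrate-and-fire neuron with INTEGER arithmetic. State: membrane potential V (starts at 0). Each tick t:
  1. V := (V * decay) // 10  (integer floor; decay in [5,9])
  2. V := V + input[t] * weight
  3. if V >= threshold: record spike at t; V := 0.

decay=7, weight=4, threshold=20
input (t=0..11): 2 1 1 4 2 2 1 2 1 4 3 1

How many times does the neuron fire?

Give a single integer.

Answer: 2

Derivation:
t=0: input=2 -> V=8
t=1: input=1 -> V=9
t=2: input=1 -> V=10
t=3: input=4 -> V=0 FIRE
t=4: input=2 -> V=8
t=5: input=2 -> V=13
t=6: input=1 -> V=13
t=7: input=2 -> V=17
t=8: input=1 -> V=15
t=9: input=4 -> V=0 FIRE
t=10: input=3 -> V=12
t=11: input=1 -> V=12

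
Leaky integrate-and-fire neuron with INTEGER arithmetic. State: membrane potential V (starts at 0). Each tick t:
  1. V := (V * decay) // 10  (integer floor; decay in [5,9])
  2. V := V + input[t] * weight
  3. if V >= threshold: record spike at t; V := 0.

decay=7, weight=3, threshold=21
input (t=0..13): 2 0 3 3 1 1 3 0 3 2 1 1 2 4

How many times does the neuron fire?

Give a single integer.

Answer: 1

Derivation:
t=0: input=2 -> V=6
t=1: input=0 -> V=4
t=2: input=3 -> V=11
t=3: input=3 -> V=16
t=4: input=1 -> V=14
t=5: input=1 -> V=12
t=6: input=3 -> V=17
t=7: input=0 -> V=11
t=8: input=3 -> V=16
t=9: input=2 -> V=17
t=10: input=1 -> V=14
t=11: input=1 -> V=12
t=12: input=2 -> V=14
t=13: input=4 -> V=0 FIRE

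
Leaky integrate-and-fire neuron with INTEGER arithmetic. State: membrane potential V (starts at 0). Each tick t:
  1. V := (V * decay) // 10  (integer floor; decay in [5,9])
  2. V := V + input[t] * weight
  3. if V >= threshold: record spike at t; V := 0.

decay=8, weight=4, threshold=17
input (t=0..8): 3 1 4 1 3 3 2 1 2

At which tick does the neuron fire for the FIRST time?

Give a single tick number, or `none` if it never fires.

Answer: 2

Derivation:
t=0: input=3 -> V=12
t=1: input=1 -> V=13
t=2: input=4 -> V=0 FIRE
t=3: input=1 -> V=4
t=4: input=3 -> V=15
t=5: input=3 -> V=0 FIRE
t=6: input=2 -> V=8
t=7: input=1 -> V=10
t=8: input=2 -> V=16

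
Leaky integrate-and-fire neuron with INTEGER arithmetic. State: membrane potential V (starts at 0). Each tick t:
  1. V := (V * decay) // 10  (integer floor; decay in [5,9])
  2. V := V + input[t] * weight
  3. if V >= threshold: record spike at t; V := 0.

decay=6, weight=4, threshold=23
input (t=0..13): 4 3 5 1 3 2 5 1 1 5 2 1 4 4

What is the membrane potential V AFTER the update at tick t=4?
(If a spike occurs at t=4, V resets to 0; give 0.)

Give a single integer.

t=0: input=4 -> V=16
t=1: input=3 -> V=21
t=2: input=5 -> V=0 FIRE
t=3: input=1 -> V=4
t=4: input=3 -> V=14
t=5: input=2 -> V=16
t=6: input=5 -> V=0 FIRE
t=7: input=1 -> V=4
t=8: input=1 -> V=6
t=9: input=5 -> V=0 FIRE
t=10: input=2 -> V=8
t=11: input=1 -> V=8
t=12: input=4 -> V=20
t=13: input=4 -> V=0 FIRE

Answer: 14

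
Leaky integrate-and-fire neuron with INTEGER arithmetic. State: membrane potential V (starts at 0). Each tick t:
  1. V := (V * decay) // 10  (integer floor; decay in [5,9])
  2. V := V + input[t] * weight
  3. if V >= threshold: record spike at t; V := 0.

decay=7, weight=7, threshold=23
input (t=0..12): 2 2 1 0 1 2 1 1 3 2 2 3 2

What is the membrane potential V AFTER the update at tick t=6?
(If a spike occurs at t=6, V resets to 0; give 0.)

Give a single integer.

t=0: input=2 -> V=14
t=1: input=2 -> V=0 FIRE
t=2: input=1 -> V=7
t=3: input=0 -> V=4
t=4: input=1 -> V=9
t=5: input=2 -> V=20
t=6: input=1 -> V=21
t=7: input=1 -> V=21
t=8: input=3 -> V=0 FIRE
t=9: input=2 -> V=14
t=10: input=2 -> V=0 FIRE
t=11: input=3 -> V=21
t=12: input=2 -> V=0 FIRE

Answer: 21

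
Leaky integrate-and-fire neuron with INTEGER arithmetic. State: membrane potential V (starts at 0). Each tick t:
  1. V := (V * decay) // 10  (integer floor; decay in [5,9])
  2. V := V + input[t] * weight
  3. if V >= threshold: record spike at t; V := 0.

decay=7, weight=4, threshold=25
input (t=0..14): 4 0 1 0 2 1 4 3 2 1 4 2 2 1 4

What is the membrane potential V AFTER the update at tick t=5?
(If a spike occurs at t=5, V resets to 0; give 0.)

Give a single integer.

t=0: input=4 -> V=16
t=1: input=0 -> V=11
t=2: input=1 -> V=11
t=3: input=0 -> V=7
t=4: input=2 -> V=12
t=5: input=1 -> V=12
t=6: input=4 -> V=24
t=7: input=3 -> V=0 FIRE
t=8: input=2 -> V=8
t=9: input=1 -> V=9
t=10: input=4 -> V=22
t=11: input=2 -> V=23
t=12: input=2 -> V=24
t=13: input=1 -> V=20
t=14: input=4 -> V=0 FIRE

Answer: 12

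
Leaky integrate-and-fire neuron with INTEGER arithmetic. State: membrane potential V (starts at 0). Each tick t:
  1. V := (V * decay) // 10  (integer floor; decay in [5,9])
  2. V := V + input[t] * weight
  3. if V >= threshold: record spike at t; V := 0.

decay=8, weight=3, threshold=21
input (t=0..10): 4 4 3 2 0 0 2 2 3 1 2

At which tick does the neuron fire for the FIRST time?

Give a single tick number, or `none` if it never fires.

Answer: 1

Derivation:
t=0: input=4 -> V=12
t=1: input=4 -> V=0 FIRE
t=2: input=3 -> V=9
t=3: input=2 -> V=13
t=4: input=0 -> V=10
t=5: input=0 -> V=8
t=6: input=2 -> V=12
t=7: input=2 -> V=15
t=8: input=3 -> V=0 FIRE
t=9: input=1 -> V=3
t=10: input=2 -> V=8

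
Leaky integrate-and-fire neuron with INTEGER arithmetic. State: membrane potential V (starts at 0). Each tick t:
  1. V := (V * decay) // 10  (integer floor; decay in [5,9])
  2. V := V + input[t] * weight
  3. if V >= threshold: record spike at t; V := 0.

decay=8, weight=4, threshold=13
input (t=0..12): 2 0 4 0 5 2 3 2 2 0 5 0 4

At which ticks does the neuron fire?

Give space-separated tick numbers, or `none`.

Answer: 2 4 6 8 10 12

Derivation:
t=0: input=2 -> V=8
t=1: input=0 -> V=6
t=2: input=4 -> V=0 FIRE
t=3: input=0 -> V=0
t=4: input=5 -> V=0 FIRE
t=5: input=2 -> V=8
t=6: input=3 -> V=0 FIRE
t=7: input=2 -> V=8
t=8: input=2 -> V=0 FIRE
t=9: input=0 -> V=0
t=10: input=5 -> V=0 FIRE
t=11: input=0 -> V=0
t=12: input=4 -> V=0 FIRE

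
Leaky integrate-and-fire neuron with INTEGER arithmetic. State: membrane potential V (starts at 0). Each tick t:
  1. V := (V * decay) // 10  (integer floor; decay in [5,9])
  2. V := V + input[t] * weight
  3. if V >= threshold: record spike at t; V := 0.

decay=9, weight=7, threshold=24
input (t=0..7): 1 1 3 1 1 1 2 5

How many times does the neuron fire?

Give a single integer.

Answer: 3

Derivation:
t=0: input=1 -> V=7
t=1: input=1 -> V=13
t=2: input=3 -> V=0 FIRE
t=3: input=1 -> V=7
t=4: input=1 -> V=13
t=5: input=1 -> V=18
t=6: input=2 -> V=0 FIRE
t=7: input=5 -> V=0 FIRE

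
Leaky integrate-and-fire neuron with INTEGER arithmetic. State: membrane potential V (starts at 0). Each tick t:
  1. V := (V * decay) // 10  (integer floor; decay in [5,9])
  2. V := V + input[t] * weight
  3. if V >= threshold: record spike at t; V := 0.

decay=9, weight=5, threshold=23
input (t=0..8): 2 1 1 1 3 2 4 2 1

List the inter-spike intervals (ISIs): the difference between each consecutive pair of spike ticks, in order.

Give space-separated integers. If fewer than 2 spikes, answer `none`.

t=0: input=2 -> V=10
t=1: input=1 -> V=14
t=2: input=1 -> V=17
t=3: input=1 -> V=20
t=4: input=3 -> V=0 FIRE
t=5: input=2 -> V=10
t=6: input=4 -> V=0 FIRE
t=7: input=2 -> V=10
t=8: input=1 -> V=14

Answer: 2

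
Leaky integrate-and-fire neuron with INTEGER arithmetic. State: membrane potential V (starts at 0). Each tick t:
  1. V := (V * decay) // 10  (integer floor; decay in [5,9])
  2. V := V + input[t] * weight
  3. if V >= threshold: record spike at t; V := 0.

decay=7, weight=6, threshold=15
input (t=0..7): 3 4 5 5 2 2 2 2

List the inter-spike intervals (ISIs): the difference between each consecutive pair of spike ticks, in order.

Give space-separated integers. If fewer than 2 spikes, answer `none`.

t=0: input=3 -> V=0 FIRE
t=1: input=4 -> V=0 FIRE
t=2: input=5 -> V=0 FIRE
t=3: input=5 -> V=0 FIRE
t=4: input=2 -> V=12
t=5: input=2 -> V=0 FIRE
t=6: input=2 -> V=12
t=7: input=2 -> V=0 FIRE

Answer: 1 1 1 2 2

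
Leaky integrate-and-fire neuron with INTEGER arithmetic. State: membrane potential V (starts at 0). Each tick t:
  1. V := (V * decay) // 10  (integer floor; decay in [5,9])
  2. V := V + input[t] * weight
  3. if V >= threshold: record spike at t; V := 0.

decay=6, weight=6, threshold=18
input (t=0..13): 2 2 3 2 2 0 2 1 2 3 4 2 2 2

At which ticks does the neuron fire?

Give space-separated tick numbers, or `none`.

t=0: input=2 -> V=12
t=1: input=2 -> V=0 FIRE
t=2: input=3 -> V=0 FIRE
t=3: input=2 -> V=12
t=4: input=2 -> V=0 FIRE
t=5: input=0 -> V=0
t=6: input=2 -> V=12
t=7: input=1 -> V=13
t=8: input=2 -> V=0 FIRE
t=9: input=3 -> V=0 FIRE
t=10: input=4 -> V=0 FIRE
t=11: input=2 -> V=12
t=12: input=2 -> V=0 FIRE
t=13: input=2 -> V=12

Answer: 1 2 4 8 9 10 12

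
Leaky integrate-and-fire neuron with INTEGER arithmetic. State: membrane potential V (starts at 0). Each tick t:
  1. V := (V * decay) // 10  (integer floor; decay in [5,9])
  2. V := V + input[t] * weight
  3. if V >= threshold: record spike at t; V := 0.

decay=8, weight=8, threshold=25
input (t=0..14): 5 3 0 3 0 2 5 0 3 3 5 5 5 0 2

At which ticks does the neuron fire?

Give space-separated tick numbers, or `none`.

t=0: input=5 -> V=0 FIRE
t=1: input=3 -> V=24
t=2: input=0 -> V=19
t=3: input=3 -> V=0 FIRE
t=4: input=0 -> V=0
t=5: input=2 -> V=16
t=6: input=5 -> V=0 FIRE
t=7: input=0 -> V=0
t=8: input=3 -> V=24
t=9: input=3 -> V=0 FIRE
t=10: input=5 -> V=0 FIRE
t=11: input=5 -> V=0 FIRE
t=12: input=5 -> V=0 FIRE
t=13: input=0 -> V=0
t=14: input=2 -> V=16

Answer: 0 3 6 9 10 11 12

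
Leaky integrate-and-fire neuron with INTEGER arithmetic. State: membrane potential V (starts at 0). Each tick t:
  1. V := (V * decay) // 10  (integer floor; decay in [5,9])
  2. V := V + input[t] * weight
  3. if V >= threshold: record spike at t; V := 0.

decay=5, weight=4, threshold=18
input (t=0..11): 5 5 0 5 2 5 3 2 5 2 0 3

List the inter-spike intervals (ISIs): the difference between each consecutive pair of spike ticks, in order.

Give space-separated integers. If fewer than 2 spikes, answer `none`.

t=0: input=5 -> V=0 FIRE
t=1: input=5 -> V=0 FIRE
t=2: input=0 -> V=0
t=3: input=5 -> V=0 FIRE
t=4: input=2 -> V=8
t=5: input=5 -> V=0 FIRE
t=6: input=3 -> V=12
t=7: input=2 -> V=14
t=8: input=5 -> V=0 FIRE
t=9: input=2 -> V=8
t=10: input=0 -> V=4
t=11: input=3 -> V=14

Answer: 1 2 2 3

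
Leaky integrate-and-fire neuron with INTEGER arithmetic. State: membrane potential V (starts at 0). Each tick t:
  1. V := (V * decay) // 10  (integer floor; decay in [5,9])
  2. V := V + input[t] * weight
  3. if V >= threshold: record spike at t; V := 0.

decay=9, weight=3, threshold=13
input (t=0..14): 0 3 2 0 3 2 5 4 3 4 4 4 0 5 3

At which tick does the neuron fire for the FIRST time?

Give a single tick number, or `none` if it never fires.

Answer: 2

Derivation:
t=0: input=0 -> V=0
t=1: input=3 -> V=9
t=2: input=2 -> V=0 FIRE
t=3: input=0 -> V=0
t=4: input=3 -> V=9
t=5: input=2 -> V=0 FIRE
t=6: input=5 -> V=0 FIRE
t=7: input=4 -> V=12
t=8: input=3 -> V=0 FIRE
t=9: input=4 -> V=12
t=10: input=4 -> V=0 FIRE
t=11: input=4 -> V=12
t=12: input=0 -> V=10
t=13: input=5 -> V=0 FIRE
t=14: input=3 -> V=9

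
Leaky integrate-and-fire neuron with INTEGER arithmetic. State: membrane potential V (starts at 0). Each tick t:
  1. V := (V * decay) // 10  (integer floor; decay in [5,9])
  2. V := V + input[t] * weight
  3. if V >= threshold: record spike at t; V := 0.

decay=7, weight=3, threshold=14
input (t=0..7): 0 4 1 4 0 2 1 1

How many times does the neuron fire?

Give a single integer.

Answer: 1

Derivation:
t=0: input=0 -> V=0
t=1: input=4 -> V=12
t=2: input=1 -> V=11
t=3: input=4 -> V=0 FIRE
t=4: input=0 -> V=0
t=5: input=2 -> V=6
t=6: input=1 -> V=7
t=7: input=1 -> V=7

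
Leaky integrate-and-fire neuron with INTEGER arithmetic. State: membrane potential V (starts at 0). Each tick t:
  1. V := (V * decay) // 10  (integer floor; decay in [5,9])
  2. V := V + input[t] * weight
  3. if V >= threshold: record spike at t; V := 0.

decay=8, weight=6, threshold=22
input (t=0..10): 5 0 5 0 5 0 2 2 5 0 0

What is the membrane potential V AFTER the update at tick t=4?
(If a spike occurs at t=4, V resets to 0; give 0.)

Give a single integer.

t=0: input=5 -> V=0 FIRE
t=1: input=0 -> V=0
t=2: input=5 -> V=0 FIRE
t=3: input=0 -> V=0
t=4: input=5 -> V=0 FIRE
t=5: input=0 -> V=0
t=6: input=2 -> V=12
t=7: input=2 -> V=21
t=8: input=5 -> V=0 FIRE
t=9: input=0 -> V=0
t=10: input=0 -> V=0

Answer: 0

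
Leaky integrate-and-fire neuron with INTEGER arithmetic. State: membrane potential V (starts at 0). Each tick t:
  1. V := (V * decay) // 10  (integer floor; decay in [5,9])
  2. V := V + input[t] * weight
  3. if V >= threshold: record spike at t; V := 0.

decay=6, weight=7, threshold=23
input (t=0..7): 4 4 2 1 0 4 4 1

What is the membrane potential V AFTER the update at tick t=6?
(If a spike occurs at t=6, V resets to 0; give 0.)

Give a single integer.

t=0: input=4 -> V=0 FIRE
t=1: input=4 -> V=0 FIRE
t=2: input=2 -> V=14
t=3: input=1 -> V=15
t=4: input=0 -> V=9
t=5: input=4 -> V=0 FIRE
t=6: input=4 -> V=0 FIRE
t=7: input=1 -> V=7

Answer: 0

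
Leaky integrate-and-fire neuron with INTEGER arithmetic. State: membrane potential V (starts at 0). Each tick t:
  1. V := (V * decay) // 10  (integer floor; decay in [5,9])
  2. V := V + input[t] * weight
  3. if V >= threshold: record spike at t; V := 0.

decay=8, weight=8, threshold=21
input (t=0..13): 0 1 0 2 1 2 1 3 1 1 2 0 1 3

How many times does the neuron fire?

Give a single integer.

t=0: input=0 -> V=0
t=1: input=1 -> V=8
t=2: input=0 -> V=6
t=3: input=2 -> V=20
t=4: input=1 -> V=0 FIRE
t=5: input=2 -> V=16
t=6: input=1 -> V=20
t=7: input=3 -> V=0 FIRE
t=8: input=1 -> V=8
t=9: input=1 -> V=14
t=10: input=2 -> V=0 FIRE
t=11: input=0 -> V=0
t=12: input=1 -> V=8
t=13: input=3 -> V=0 FIRE

Answer: 4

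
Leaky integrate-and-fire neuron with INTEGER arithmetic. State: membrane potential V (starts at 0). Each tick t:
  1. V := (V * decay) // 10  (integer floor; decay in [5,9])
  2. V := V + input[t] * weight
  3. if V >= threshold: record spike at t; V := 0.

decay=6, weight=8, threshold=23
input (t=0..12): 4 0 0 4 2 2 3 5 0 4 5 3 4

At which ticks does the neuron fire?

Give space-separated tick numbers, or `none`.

t=0: input=4 -> V=0 FIRE
t=1: input=0 -> V=0
t=2: input=0 -> V=0
t=3: input=4 -> V=0 FIRE
t=4: input=2 -> V=16
t=5: input=2 -> V=0 FIRE
t=6: input=3 -> V=0 FIRE
t=7: input=5 -> V=0 FIRE
t=8: input=0 -> V=0
t=9: input=4 -> V=0 FIRE
t=10: input=5 -> V=0 FIRE
t=11: input=3 -> V=0 FIRE
t=12: input=4 -> V=0 FIRE

Answer: 0 3 5 6 7 9 10 11 12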